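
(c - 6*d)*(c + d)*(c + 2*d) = c^3 - 3*c^2*d - 16*c*d^2 - 12*d^3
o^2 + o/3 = o*(o + 1/3)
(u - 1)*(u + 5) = u^2 + 4*u - 5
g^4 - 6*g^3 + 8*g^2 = g^2*(g - 4)*(g - 2)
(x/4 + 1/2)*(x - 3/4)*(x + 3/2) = x^3/4 + 11*x^2/16 + 3*x/32 - 9/16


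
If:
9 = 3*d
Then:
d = 3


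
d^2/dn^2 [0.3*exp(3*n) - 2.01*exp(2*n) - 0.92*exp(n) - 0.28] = (2.7*exp(2*n) - 8.04*exp(n) - 0.92)*exp(n)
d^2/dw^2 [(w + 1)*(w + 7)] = 2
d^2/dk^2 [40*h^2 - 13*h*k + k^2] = 2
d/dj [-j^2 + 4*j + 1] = 4 - 2*j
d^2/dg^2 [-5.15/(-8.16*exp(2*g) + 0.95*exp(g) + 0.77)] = ((4.8925 - 168.096*exp(g))*(-8.16*exp(2*g) + 0.95*exp(g) + 0.77) - 5.15*(16.32*exp(g) - 0.95)*(32.64*exp(g) - 1.9)*exp(g))*exp(g)/(-8.16*exp(2*g) + 0.95*exp(g) + 0.77)^3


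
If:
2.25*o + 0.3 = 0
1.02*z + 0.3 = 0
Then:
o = -0.13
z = -0.29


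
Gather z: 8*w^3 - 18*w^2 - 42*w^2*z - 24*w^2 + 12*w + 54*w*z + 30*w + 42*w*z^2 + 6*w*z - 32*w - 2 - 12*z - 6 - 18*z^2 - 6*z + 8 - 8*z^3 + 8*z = 8*w^3 - 42*w^2 + 10*w - 8*z^3 + z^2*(42*w - 18) + z*(-42*w^2 + 60*w - 10)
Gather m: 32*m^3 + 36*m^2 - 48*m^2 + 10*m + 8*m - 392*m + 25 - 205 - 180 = 32*m^3 - 12*m^2 - 374*m - 360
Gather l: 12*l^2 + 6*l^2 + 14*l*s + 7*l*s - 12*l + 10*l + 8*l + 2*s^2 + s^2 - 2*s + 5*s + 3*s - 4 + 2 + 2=18*l^2 + l*(21*s + 6) + 3*s^2 + 6*s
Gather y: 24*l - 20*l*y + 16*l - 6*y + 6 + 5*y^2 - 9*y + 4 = 40*l + 5*y^2 + y*(-20*l - 15) + 10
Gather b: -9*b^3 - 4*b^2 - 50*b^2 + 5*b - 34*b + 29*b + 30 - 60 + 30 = -9*b^3 - 54*b^2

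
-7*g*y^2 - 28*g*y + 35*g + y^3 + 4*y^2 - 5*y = (-7*g + y)*(y - 1)*(y + 5)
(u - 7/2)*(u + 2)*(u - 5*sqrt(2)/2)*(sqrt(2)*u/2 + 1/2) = sqrt(2)*u^4/2 - 2*u^3 - 3*sqrt(2)*u^3/4 - 19*sqrt(2)*u^2/4 + 3*u^2 + 15*sqrt(2)*u/8 + 14*u + 35*sqrt(2)/4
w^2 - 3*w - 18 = (w - 6)*(w + 3)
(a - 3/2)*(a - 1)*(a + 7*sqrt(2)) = a^3 - 5*a^2/2 + 7*sqrt(2)*a^2 - 35*sqrt(2)*a/2 + 3*a/2 + 21*sqrt(2)/2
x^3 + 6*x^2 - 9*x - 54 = (x - 3)*(x + 3)*(x + 6)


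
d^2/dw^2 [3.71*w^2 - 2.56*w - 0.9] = 7.42000000000000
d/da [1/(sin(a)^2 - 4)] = -2*sin(a)*cos(a)/(sin(a)^2 - 4)^2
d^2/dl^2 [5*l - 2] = 0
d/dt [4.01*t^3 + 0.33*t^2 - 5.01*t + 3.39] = 12.03*t^2 + 0.66*t - 5.01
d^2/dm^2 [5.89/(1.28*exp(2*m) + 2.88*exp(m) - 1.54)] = (5.89*(2.56*exp(m) + 2.88)*(5.12*exp(m) + 5.76)*exp(m) - (30.1568*exp(m) + 16.9632)*(1.28*exp(2*m) + 2.88*exp(m) - 1.54))*exp(m)/(1.28*exp(2*m) + 2.88*exp(m) - 1.54)^3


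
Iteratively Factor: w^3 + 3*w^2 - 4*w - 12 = (w + 2)*(w^2 + w - 6) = (w + 2)*(w + 3)*(w - 2)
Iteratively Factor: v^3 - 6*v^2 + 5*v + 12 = (v + 1)*(v^2 - 7*v + 12) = (v - 3)*(v + 1)*(v - 4)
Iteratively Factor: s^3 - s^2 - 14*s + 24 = (s - 2)*(s^2 + s - 12) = (s - 2)*(s + 4)*(s - 3)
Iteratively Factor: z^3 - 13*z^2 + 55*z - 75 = (z - 5)*(z^2 - 8*z + 15) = (z - 5)*(z - 3)*(z - 5)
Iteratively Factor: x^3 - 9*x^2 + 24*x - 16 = (x - 4)*(x^2 - 5*x + 4) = (x - 4)^2*(x - 1)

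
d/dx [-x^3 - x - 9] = -3*x^2 - 1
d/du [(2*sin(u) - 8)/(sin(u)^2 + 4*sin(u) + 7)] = 2*(8*sin(u) + cos(u)^2 + 22)*cos(u)/(sin(u)^2 + 4*sin(u) + 7)^2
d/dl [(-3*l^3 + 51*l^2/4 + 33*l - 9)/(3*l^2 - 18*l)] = -1 - 1/(2*l^2)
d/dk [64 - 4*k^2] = -8*k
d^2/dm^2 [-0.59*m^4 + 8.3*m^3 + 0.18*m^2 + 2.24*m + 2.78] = -7.08*m^2 + 49.8*m + 0.36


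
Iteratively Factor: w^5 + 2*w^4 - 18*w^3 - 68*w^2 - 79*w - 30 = (w + 1)*(w^4 + w^3 - 19*w^2 - 49*w - 30) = (w + 1)*(w + 3)*(w^3 - 2*w^2 - 13*w - 10) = (w + 1)*(w + 2)*(w + 3)*(w^2 - 4*w - 5) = (w - 5)*(w + 1)*(w + 2)*(w + 3)*(w + 1)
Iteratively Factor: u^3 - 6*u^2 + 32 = (u - 4)*(u^2 - 2*u - 8) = (u - 4)*(u + 2)*(u - 4)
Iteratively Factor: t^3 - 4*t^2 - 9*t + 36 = (t - 3)*(t^2 - t - 12) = (t - 3)*(t + 3)*(t - 4)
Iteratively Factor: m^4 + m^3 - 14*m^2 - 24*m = (m - 4)*(m^3 + 5*m^2 + 6*m) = (m - 4)*(m + 2)*(m^2 + 3*m) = m*(m - 4)*(m + 2)*(m + 3)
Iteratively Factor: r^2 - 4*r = (r)*(r - 4)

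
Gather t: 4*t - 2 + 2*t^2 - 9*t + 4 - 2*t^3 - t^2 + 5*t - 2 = -2*t^3 + t^2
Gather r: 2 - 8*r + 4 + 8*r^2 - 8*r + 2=8*r^2 - 16*r + 8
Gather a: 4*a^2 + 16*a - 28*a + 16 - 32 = 4*a^2 - 12*a - 16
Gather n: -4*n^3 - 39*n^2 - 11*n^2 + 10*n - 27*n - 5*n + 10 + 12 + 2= -4*n^3 - 50*n^2 - 22*n + 24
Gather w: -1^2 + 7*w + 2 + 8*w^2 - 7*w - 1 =8*w^2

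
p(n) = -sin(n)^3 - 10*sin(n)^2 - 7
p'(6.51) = -4.53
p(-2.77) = -8.27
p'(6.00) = 5.14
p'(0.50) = -9.02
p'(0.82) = -11.07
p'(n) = -3*sin(n)^2*cos(n) - 20*sin(n)*cos(n)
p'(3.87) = -8.94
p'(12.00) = 8.33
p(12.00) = -9.72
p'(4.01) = -8.73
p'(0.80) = -11.07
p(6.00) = -7.76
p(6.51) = -7.52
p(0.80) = -12.52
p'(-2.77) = -6.40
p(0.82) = -12.74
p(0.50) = -9.41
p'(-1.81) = -3.93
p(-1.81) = -15.52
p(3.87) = -11.14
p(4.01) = -12.38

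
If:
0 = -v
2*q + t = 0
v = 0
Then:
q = -t/2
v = 0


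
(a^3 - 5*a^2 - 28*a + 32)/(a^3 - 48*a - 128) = (a - 1)/(a + 4)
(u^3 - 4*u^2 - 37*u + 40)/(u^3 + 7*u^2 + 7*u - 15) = (u - 8)/(u + 3)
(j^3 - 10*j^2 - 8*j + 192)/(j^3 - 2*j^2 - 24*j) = (j - 8)/j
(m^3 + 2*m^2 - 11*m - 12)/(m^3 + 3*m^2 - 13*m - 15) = (m + 4)/(m + 5)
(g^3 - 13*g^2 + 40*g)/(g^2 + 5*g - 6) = g*(g^2 - 13*g + 40)/(g^2 + 5*g - 6)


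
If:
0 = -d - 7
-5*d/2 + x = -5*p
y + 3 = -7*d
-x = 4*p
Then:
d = -7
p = -35/2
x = 70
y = 46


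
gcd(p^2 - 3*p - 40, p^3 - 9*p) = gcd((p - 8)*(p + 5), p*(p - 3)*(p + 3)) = 1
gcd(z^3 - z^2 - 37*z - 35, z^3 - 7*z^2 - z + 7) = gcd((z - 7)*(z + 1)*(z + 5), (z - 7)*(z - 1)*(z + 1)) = z^2 - 6*z - 7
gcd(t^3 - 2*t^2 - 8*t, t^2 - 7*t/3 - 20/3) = t - 4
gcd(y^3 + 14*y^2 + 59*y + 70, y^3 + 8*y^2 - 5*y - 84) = y + 7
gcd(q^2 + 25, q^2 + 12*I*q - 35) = q + 5*I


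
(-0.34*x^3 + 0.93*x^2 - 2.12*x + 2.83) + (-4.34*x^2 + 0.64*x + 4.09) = -0.34*x^3 - 3.41*x^2 - 1.48*x + 6.92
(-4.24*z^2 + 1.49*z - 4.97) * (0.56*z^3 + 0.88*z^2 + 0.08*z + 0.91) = -2.3744*z^5 - 2.8968*z^4 - 1.8112*z^3 - 8.1128*z^2 + 0.9583*z - 4.5227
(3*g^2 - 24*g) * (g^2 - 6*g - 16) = 3*g^4 - 42*g^3 + 96*g^2 + 384*g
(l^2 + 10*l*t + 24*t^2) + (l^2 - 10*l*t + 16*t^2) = 2*l^2 + 40*t^2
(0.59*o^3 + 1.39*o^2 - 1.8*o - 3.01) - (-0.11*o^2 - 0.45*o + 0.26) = 0.59*o^3 + 1.5*o^2 - 1.35*o - 3.27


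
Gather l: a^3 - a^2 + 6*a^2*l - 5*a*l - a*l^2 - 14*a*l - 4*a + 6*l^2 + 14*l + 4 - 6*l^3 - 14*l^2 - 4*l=a^3 - a^2 - 4*a - 6*l^3 + l^2*(-a - 8) + l*(6*a^2 - 19*a + 10) + 4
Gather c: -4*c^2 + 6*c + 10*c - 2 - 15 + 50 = -4*c^2 + 16*c + 33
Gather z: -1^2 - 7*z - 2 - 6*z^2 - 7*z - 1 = -6*z^2 - 14*z - 4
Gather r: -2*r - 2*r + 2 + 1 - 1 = 2 - 4*r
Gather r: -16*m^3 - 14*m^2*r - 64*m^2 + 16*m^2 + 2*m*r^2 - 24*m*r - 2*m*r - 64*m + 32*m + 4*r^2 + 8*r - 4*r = -16*m^3 - 48*m^2 - 32*m + r^2*(2*m + 4) + r*(-14*m^2 - 26*m + 4)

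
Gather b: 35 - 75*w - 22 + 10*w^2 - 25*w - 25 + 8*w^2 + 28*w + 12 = 18*w^2 - 72*w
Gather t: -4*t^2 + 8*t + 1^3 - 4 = -4*t^2 + 8*t - 3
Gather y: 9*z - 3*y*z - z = -3*y*z + 8*z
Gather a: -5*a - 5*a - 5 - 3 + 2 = -10*a - 6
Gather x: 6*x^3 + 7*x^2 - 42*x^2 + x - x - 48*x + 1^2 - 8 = 6*x^3 - 35*x^2 - 48*x - 7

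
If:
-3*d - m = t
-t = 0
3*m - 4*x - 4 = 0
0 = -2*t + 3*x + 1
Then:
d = -8/27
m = 8/9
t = 0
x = -1/3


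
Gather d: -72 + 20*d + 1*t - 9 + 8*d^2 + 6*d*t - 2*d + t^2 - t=8*d^2 + d*(6*t + 18) + t^2 - 81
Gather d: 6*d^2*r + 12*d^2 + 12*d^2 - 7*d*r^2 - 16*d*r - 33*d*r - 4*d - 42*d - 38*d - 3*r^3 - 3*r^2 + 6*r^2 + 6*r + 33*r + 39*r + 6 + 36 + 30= d^2*(6*r + 24) + d*(-7*r^2 - 49*r - 84) - 3*r^3 + 3*r^2 + 78*r + 72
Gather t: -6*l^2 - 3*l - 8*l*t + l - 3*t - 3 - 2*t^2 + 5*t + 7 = -6*l^2 - 2*l - 2*t^2 + t*(2 - 8*l) + 4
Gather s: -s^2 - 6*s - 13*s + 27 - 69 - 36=-s^2 - 19*s - 78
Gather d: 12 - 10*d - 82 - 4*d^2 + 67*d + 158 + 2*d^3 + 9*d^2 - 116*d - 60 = 2*d^3 + 5*d^2 - 59*d + 28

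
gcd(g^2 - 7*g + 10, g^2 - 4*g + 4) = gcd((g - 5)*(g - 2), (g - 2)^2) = g - 2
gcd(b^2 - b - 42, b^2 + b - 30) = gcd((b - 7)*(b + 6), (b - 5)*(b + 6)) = b + 6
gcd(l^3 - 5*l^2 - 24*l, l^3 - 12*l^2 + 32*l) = l^2 - 8*l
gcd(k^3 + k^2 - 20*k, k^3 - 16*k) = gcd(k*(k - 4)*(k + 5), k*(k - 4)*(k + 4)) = k^2 - 4*k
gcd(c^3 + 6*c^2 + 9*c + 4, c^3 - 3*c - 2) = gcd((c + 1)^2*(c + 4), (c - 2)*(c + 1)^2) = c^2 + 2*c + 1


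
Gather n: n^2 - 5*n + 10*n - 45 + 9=n^2 + 5*n - 36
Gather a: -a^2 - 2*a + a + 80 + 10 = -a^2 - a + 90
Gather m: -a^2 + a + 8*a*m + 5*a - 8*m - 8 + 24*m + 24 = -a^2 + 6*a + m*(8*a + 16) + 16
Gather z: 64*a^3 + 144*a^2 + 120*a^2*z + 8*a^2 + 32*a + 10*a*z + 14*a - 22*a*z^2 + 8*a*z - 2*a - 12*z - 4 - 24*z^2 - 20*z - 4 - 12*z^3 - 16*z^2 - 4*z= 64*a^3 + 152*a^2 + 44*a - 12*z^3 + z^2*(-22*a - 40) + z*(120*a^2 + 18*a - 36) - 8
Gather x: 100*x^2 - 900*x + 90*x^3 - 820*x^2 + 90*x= 90*x^3 - 720*x^2 - 810*x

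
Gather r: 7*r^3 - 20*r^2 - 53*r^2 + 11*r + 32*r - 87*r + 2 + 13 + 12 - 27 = 7*r^3 - 73*r^2 - 44*r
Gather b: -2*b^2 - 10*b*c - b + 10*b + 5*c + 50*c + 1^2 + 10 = -2*b^2 + b*(9 - 10*c) + 55*c + 11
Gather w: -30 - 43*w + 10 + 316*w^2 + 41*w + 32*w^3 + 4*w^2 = 32*w^3 + 320*w^2 - 2*w - 20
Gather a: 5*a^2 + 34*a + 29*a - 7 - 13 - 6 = 5*a^2 + 63*a - 26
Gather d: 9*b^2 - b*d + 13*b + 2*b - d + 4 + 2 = 9*b^2 + 15*b + d*(-b - 1) + 6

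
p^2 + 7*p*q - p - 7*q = (p - 1)*(p + 7*q)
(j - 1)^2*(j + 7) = j^3 + 5*j^2 - 13*j + 7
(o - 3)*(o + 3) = o^2 - 9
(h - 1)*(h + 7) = h^2 + 6*h - 7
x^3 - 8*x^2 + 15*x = x*(x - 5)*(x - 3)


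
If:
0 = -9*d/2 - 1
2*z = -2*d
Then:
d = -2/9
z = 2/9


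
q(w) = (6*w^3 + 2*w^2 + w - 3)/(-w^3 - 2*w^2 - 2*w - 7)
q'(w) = (3*w^2 + 4*w + 2)*(6*w^3 + 2*w^2 + w - 3)/(-w^3 - 2*w^2 - 2*w - 7)^2 + (18*w^2 + 4*w + 1)/(-w^3 - 2*w^2 - 2*w - 7)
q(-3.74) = -11.79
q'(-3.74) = -4.20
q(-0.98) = 1.28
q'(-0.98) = -2.59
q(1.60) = -1.46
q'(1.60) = -1.55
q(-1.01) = 1.36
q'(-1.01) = -2.79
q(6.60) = -4.60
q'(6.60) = -0.20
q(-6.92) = -7.85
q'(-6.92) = -0.37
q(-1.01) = 1.36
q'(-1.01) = -2.79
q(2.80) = -2.93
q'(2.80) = -0.91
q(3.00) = -3.10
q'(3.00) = -0.82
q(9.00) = -4.96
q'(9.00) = -0.11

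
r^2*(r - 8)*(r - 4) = r^4 - 12*r^3 + 32*r^2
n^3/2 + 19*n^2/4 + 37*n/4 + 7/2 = (n/2 + 1)*(n + 1/2)*(n + 7)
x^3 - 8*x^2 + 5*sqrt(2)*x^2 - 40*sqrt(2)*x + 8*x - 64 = (x - 8)*(x + sqrt(2))*(x + 4*sqrt(2))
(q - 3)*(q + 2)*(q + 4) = q^3 + 3*q^2 - 10*q - 24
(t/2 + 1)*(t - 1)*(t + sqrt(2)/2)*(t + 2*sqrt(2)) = t^4/2 + t^3/2 + 5*sqrt(2)*t^3/4 + 5*sqrt(2)*t^2/4 - 5*sqrt(2)*t/2 + t - 2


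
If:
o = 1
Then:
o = 1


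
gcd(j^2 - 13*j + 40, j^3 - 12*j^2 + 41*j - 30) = j - 5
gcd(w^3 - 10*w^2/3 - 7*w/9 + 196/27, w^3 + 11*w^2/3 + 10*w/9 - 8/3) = w + 4/3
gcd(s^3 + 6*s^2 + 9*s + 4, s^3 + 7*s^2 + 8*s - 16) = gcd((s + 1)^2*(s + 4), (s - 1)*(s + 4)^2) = s + 4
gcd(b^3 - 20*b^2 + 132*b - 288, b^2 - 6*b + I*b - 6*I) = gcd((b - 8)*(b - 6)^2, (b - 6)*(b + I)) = b - 6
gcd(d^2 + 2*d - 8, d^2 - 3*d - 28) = d + 4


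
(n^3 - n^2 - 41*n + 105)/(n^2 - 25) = (n^2 + 4*n - 21)/(n + 5)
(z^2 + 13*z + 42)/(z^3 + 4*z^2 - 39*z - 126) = (z + 6)/(z^2 - 3*z - 18)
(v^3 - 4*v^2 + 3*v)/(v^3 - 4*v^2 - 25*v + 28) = v*(v - 3)/(v^2 - 3*v - 28)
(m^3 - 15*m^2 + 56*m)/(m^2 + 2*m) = (m^2 - 15*m + 56)/(m + 2)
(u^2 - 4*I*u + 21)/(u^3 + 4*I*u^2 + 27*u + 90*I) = (u - 7*I)/(u^2 + I*u + 30)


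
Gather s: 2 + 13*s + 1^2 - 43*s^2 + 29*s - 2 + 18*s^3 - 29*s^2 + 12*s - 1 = 18*s^3 - 72*s^2 + 54*s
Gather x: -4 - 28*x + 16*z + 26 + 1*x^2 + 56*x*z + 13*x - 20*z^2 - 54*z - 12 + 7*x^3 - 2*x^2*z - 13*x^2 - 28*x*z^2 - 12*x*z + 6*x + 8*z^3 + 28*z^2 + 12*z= 7*x^3 + x^2*(-2*z - 12) + x*(-28*z^2 + 44*z - 9) + 8*z^3 + 8*z^2 - 26*z + 10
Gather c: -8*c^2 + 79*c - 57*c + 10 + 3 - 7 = -8*c^2 + 22*c + 6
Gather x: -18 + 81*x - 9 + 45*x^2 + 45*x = 45*x^2 + 126*x - 27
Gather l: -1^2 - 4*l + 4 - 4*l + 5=8 - 8*l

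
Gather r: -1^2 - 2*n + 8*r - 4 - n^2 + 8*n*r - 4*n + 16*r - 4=-n^2 - 6*n + r*(8*n + 24) - 9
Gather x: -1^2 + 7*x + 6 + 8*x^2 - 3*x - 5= 8*x^2 + 4*x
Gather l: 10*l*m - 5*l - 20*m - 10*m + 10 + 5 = l*(10*m - 5) - 30*m + 15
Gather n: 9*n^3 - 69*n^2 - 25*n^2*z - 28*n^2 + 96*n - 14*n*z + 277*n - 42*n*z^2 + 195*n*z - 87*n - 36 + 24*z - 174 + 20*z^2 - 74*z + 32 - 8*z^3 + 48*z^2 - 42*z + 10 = 9*n^3 + n^2*(-25*z - 97) + n*(-42*z^2 + 181*z + 286) - 8*z^3 + 68*z^2 - 92*z - 168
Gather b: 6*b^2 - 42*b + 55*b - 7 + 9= 6*b^2 + 13*b + 2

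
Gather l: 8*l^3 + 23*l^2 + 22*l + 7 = 8*l^3 + 23*l^2 + 22*l + 7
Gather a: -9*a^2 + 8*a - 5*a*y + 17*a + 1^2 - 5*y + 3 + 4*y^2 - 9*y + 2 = -9*a^2 + a*(25 - 5*y) + 4*y^2 - 14*y + 6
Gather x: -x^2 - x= -x^2 - x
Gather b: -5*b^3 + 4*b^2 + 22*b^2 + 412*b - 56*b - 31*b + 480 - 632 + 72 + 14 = -5*b^3 + 26*b^2 + 325*b - 66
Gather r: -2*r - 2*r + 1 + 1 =2 - 4*r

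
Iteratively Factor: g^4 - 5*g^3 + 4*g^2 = (g)*(g^3 - 5*g^2 + 4*g) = g*(g - 4)*(g^2 - g) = g*(g - 4)*(g - 1)*(g)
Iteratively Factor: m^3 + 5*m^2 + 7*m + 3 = (m + 1)*(m^2 + 4*m + 3) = (m + 1)^2*(m + 3)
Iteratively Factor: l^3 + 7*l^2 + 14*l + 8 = (l + 1)*(l^2 + 6*l + 8) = (l + 1)*(l + 2)*(l + 4)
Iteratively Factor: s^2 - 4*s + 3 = (s - 3)*(s - 1)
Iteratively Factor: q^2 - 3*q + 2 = (q - 2)*(q - 1)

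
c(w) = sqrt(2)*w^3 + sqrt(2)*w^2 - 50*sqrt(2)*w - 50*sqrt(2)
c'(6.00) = 98.99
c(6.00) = -138.59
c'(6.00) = 98.99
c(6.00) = -138.59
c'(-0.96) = -69.52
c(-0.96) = -2.78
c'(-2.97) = -41.69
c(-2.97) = 114.73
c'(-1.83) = -61.68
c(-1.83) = 54.76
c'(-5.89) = 59.82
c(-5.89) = 105.86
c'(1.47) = -57.38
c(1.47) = -167.11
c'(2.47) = -37.84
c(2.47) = -215.43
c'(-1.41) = -66.26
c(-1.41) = 27.84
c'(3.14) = -20.00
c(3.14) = -235.02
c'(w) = 3*sqrt(2)*w^2 + 2*sqrt(2)*w - 50*sqrt(2)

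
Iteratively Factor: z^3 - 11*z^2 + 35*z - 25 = (z - 5)*(z^2 - 6*z + 5) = (z - 5)*(z - 1)*(z - 5)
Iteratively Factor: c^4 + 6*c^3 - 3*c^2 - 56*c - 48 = (c - 3)*(c^3 + 9*c^2 + 24*c + 16) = (c - 3)*(c + 1)*(c^2 + 8*c + 16) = (c - 3)*(c + 1)*(c + 4)*(c + 4)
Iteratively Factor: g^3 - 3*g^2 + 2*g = (g)*(g^2 - 3*g + 2) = g*(g - 2)*(g - 1)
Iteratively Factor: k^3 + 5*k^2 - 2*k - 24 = (k - 2)*(k^2 + 7*k + 12) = (k - 2)*(k + 4)*(k + 3)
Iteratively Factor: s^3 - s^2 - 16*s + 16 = (s - 4)*(s^2 + 3*s - 4) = (s - 4)*(s - 1)*(s + 4)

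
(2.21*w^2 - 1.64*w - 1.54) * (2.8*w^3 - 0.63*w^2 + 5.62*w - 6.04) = 6.188*w^5 - 5.9843*w^4 + 9.1414*w^3 - 21.595*w^2 + 1.2508*w + 9.3016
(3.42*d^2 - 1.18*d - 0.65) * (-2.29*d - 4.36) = -7.8318*d^3 - 12.209*d^2 + 6.6333*d + 2.834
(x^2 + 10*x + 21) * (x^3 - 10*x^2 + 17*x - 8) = x^5 - 62*x^3 - 48*x^2 + 277*x - 168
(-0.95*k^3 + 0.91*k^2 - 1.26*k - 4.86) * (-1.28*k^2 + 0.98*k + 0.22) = 1.216*k^5 - 2.0958*k^4 + 2.2956*k^3 + 5.1862*k^2 - 5.04*k - 1.0692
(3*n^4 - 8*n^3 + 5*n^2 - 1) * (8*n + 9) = 24*n^5 - 37*n^4 - 32*n^3 + 45*n^2 - 8*n - 9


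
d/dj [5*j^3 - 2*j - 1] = 15*j^2 - 2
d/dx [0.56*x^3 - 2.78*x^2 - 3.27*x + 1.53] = 1.68*x^2 - 5.56*x - 3.27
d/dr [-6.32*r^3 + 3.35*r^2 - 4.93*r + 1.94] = -18.96*r^2 + 6.7*r - 4.93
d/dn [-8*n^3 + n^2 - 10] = 2*n*(1 - 12*n)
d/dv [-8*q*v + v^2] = -8*q + 2*v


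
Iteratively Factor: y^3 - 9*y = (y)*(y^2 - 9) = y*(y + 3)*(y - 3)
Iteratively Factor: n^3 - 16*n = (n)*(n^2 - 16) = n*(n - 4)*(n + 4)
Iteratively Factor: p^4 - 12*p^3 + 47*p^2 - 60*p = (p - 3)*(p^3 - 9*p^2 + 20*p) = p*(p - 3)*(p^2 - 9*p + 20) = p*(p - 4)*(p - 3)*(p - 5)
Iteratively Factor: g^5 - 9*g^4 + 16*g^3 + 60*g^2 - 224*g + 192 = (g - 2)*(g^4 - 7*g^3 + 2*g^2 + 64*g - 96) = (g - 2)^2*(g^3 - 5*g^2 - 8*g + 48) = (g - 4)*(g - 2)^2*(g^2 - g - 12) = (g - 4)*(g - 2)^2*(g + 3)*(g - 4)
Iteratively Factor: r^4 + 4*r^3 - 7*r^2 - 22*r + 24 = (r + 3)*(r^3 + r^2 - 10*r + 8) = (r + 3)*(r + 4)*(r^2 - 3*r + 2) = (r - 2)*(r + 3)*(r + 4)*(r - 1)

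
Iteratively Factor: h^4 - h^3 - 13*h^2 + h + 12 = (h - 1)*(h^3 - 13*h - 12) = (h - 1)*(h + 1)*(h^2 - h - 12) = (h - 4)*(h - 1)*(h + 1)*(h + 3)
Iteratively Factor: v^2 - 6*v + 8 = (v - 2)*(v - 4)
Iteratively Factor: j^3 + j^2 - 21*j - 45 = (j + 3)*(j^2 - 2*j - 15) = (j - 5)*(j + 3)*(j + 3)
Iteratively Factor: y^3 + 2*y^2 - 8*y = (y)*(y^2 + 2*y - 8) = y*(y - 2)*(y + 4)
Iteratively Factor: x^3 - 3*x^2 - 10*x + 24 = (x - 4)*(x^2 + x - 6) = (x - 4)*(x - 2)*(x + 3)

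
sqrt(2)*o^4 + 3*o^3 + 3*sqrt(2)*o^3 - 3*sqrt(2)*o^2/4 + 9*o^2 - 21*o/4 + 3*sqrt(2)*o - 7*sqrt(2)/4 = (o - 1/2)*(o + 7/2)*(o + sqrt(2))*(sqrt(2)*o + 1)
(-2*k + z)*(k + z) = -2*k^2 - k*z + z^2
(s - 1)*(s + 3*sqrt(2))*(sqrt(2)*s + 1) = sqrt(2)*s^3 - sqrt(2)*s^2 + 7*s^2 - 7*s + 3*sqrt(2)*s - 3*sqrt(2)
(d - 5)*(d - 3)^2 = d^3 - 11*d^2 + 39*d - 45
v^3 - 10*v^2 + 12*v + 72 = (v - 6)^2*(v + 2)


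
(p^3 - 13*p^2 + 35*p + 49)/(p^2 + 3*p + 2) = (p^2 - 14*p + 49)/(p + 2)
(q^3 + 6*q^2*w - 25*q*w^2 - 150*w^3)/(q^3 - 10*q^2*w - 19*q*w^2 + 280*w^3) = (q^2 + q*w - 30*w^2)/(q^2 - 15*q*w + 56*w^2)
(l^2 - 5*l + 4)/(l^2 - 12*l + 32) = (l - 1)/(l - 8)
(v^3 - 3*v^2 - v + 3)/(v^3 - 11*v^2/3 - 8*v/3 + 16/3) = 3*(v^2 - 2*v - 3)/(3*v^2 - 8*v - 16)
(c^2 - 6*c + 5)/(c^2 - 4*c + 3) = (c - 5)/(c - 3)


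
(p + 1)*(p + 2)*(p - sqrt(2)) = p^3 - sqrt(2)*p^2 + 3*p^2 - 3*sqrt(2)*p + 2*p - 2*sqrt(2)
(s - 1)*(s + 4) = s^2 + 3*s - 4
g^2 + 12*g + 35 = (g + 5)*(g + 7)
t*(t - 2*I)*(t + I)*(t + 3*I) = t^4 + 2*I*t^3 + 5*t^2 + 6*I*t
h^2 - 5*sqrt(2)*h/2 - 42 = (h - 6*sqrt(2))*(h + 7*sqrt(2)/2)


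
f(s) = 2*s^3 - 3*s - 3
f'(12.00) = 861.00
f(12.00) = 3417.00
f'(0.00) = -3.00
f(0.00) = -3.00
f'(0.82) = 1.03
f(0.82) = -4.36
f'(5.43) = 173.91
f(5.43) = 300.92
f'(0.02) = -3.00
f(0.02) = -3.06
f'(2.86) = 46.08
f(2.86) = 35.21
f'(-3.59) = 74.33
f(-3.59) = -84.77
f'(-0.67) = -0.31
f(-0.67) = -1.59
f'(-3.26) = 60.77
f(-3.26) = -62.51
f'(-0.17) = -2.83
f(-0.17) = -2.50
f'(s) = 6*s^2 - 3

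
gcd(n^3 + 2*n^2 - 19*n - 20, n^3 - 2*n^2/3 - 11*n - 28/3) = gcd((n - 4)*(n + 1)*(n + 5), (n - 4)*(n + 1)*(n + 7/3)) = n^2 - 3*n - 4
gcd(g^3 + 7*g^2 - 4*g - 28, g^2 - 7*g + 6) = 1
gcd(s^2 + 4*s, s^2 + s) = s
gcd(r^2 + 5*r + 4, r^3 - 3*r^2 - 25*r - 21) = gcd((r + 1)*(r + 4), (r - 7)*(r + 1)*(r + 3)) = r + 1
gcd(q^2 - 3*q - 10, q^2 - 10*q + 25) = q - 5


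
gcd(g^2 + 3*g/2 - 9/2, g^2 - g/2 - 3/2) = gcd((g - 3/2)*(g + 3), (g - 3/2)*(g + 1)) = g - 3/2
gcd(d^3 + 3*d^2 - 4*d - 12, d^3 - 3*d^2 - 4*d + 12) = d^2 - 4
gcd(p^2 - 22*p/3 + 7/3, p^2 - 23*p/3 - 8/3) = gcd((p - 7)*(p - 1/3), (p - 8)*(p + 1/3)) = 1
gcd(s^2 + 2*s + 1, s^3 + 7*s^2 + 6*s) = s + 1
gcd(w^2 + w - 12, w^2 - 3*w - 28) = w + 4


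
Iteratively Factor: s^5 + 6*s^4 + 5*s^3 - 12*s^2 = (s - 1)*(s^4 + 7*s^3 + 12*s^2) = s*(s - 1)*(s^3 + 7*s^2 + 12*s) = s^2*(s - 1)*(s^2 + 7*s + 12) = s^2*(s - 1)*(s + 4)*(s + 3)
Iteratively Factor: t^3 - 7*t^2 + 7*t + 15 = (t + 1)*(t^2 - 8*t + 15) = (t - 5)*(t + 1)*(t - 3)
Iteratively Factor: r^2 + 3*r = (r + 3)*(r)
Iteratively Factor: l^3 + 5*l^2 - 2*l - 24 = (l - 2)*(l^2 + 7*l + 12) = (l - 2)*(l + 4)*(l + 3)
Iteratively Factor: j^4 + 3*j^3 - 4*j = (j + 2)*(j^3 + j^2 - 2*j) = j*(j + 2)*(j^2 + j - 2) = j*(j + 2)^2*(j - 1)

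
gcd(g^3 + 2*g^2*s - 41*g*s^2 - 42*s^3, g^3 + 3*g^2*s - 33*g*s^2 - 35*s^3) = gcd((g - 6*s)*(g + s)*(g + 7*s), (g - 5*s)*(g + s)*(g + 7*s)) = g^2 + 8*g*s + 7*s^2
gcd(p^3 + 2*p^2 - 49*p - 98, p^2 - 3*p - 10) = p + 2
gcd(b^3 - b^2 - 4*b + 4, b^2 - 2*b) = b - 2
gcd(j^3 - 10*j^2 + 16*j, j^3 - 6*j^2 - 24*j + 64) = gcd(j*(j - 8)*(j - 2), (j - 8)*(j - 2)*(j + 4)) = j^2 - 10*j + 16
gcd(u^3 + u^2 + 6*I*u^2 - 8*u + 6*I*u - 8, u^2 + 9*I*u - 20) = u + 4*I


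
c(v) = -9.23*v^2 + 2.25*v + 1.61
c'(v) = 2.25 - 18.46*v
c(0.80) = -2.50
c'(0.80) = -12.52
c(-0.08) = 1.37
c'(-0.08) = 3.73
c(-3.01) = -88.79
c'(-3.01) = 57.81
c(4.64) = -186.67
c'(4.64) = -83.40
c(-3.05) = -91.11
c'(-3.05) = 58.55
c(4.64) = -186.67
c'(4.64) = -83.40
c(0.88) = -3.56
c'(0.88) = -13.99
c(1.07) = -6.55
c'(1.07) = -17.50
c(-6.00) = -344.17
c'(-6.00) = 113.01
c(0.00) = 1.61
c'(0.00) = 2.25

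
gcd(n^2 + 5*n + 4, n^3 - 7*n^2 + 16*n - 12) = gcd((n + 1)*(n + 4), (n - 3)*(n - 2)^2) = 1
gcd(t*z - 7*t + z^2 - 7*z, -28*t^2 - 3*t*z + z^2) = 1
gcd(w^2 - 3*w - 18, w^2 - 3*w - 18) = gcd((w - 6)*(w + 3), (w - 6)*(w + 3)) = w^2 - 3*w - 18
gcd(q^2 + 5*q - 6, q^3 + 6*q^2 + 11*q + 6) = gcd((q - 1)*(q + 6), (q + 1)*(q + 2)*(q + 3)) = 1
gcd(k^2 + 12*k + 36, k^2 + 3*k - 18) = k + 6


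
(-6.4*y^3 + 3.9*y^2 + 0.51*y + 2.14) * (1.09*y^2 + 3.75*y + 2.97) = -6.976*y^5 - 19.749*y^4 - 3.8271*y^3 + 15.8281*y^2 + 9.5397*y + 6.3558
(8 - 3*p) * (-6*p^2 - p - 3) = 18*p^3 - 45*p^2 + p - 24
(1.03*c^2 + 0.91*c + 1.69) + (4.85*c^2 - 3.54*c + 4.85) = 5.88*c^2 - 2.63*c + 6.54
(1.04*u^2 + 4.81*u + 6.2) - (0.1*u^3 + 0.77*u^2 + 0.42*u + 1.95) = -0.1*u^3 + 0.27*u^2 + 4.39*u + 4.25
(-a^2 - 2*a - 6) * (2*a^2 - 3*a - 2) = -2*a^4 - a^3 - 4*a^2 + 22*a + 12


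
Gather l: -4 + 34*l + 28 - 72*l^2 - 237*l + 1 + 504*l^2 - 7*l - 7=432*l^2 - 210*l + 18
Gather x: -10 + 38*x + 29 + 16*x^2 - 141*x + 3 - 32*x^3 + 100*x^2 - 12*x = -32*x^3 + 116*x^2 - 115*x + 22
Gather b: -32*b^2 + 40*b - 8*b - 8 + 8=-32*b^2 + 32*b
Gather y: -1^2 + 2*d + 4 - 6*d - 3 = -4*d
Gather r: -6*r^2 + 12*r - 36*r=-6*r^2 - 24*r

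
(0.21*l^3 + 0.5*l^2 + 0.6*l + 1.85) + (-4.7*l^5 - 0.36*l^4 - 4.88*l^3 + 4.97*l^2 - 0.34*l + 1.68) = -4.7*l^5 - 0.36*l^4 - 4.67*l^3 + 5.47*l^2 + 0.26*l + 3.53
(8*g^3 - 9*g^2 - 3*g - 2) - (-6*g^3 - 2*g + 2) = 14*g^3 - 9*g^2 - g - 4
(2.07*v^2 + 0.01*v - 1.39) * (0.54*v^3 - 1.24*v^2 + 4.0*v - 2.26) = 1.1178*v^5 - 2.5614*v^4 + 7.517*v^3 - 2.9146*v^2 - 5.5826*v + 3.1414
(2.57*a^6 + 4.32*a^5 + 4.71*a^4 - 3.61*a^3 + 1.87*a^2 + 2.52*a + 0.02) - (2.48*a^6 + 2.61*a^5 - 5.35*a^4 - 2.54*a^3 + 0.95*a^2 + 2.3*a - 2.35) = 0.0899999999999999*a^6 + 1.71*a^5 + 10.06*a^4 - 1.07*a^3 + 0.92*a^2 + 0.22*a + 2.37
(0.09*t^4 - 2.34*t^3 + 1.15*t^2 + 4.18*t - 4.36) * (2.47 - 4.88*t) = -0.4392*t^5 + 11.6415*t^4 - 11.3918*t^3 - 17.5579*t^2 + 31.6014*t - 10.7692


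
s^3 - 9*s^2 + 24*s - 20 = (s - 5)*(s - 2)^2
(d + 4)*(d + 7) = d^2 + 11*d + 28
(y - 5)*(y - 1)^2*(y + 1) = y^4 - 6*y^3 + 4*y^2 + 6*y - 5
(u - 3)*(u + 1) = u^2 - 2*u - 3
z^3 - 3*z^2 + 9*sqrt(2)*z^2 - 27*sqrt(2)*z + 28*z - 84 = (z - 3)*(z + 2*sqrt(2))*(z + 7*sqrt(2))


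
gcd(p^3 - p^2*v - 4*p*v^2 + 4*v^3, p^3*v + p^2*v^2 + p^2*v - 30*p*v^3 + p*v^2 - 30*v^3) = 1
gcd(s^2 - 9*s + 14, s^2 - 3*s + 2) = s - 2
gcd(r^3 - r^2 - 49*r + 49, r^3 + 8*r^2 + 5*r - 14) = r^2 + 6*r - 7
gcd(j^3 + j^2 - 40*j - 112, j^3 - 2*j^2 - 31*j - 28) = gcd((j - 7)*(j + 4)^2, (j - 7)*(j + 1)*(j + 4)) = j^2 - 3*j - 28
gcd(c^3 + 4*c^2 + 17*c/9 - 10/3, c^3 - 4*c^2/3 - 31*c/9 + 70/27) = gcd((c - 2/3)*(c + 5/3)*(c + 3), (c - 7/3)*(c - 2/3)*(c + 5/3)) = c^2 + c - 10/9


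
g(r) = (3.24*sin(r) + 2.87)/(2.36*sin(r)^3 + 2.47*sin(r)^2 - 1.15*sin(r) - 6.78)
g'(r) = (3.24*sin(r) + 2.87)*(-7.08*sin(r)^2*cos(r) - 4.94*sin(r)*cos(r) + 1.15*cos(r))/(2.36*sin(r)^3 + 2.47*sin(r)^2 - 1.15*sin(r) - 6.78)^2 + 3.24*cos(r)/(2.36*sin(r)^3 + 2.47*sin(r)^2 - 1.15*sin(r) - 6.78)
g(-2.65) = -0.23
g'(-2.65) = 0.42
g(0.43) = -0.63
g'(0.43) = -0.63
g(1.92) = -1.59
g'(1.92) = 1.72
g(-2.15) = -0.03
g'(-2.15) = 0.32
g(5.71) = -0.19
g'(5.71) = -0.42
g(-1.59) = 0.07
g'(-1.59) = 0.01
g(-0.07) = -0.40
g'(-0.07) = -0.40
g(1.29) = -1.70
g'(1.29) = -1.62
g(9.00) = -0.63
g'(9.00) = 0.62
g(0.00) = -0.42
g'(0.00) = -0.41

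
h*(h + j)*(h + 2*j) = h^3 + 3*h^2*j + 2*h*j^2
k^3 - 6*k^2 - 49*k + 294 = (k - 7)*(k - 6)*(k + 7)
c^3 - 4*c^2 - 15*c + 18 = (c - 6)*(c - 1)*(c + 3)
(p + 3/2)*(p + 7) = p^2 + 17*p/2 + 21/2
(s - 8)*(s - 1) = s^2 - 9*s + 8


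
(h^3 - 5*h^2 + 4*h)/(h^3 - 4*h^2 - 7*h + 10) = h*(h - 4)/(h^2 - 3*h - 10)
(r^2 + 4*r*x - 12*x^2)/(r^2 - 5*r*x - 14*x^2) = (-r^2 - 4*r*x + 12*x^2)/(-r^2 + 5*r*x + 14*x^2)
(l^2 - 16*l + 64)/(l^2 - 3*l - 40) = (l - 8)/(l + 5)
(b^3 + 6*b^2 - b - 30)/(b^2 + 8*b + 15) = b - 2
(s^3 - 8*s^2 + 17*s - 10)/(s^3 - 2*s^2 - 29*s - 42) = (-s^3 + 8*s^2 - 17*s + 10)/(-s^3 + 2*s^2 + 29*s + 42)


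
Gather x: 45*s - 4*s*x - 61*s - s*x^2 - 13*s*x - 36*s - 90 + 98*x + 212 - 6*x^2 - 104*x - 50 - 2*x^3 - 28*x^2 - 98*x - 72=-52*s - 2*x^3 + x^2*(-s - 34) + x*(-17*s - 104)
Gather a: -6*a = -6*a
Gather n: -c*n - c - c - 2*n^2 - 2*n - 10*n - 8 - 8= -2*c - 2*n^2 + n*(-c - 12) - 16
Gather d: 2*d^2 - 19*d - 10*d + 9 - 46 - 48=2*d^2 - 29*d - 85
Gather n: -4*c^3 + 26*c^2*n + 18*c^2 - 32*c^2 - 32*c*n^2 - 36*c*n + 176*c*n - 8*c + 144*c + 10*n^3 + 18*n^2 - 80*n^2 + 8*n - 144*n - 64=-4*c^3 - 14*c^2 + 136*c + 10*n^3 + n^2*(-32*c - 62) + n*(26*c^2 + 140*c - 136) - 64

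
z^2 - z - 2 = (z - 2)*(z + 1)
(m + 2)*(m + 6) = m^2 + 8*m + 12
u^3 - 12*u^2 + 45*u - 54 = (u - 6)*(u - 3)^2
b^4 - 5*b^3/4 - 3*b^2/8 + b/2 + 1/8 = (b - 1)^2*(b + 1/4)*(b + 1/2)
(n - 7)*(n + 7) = n^2 - 49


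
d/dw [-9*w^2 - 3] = -18*w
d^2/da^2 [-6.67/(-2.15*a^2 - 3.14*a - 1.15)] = (-61.66415*a^2 - 90.05834*a + 6.67*(4.3*a + 3.14)*(8.6*a + 6.28) - 32.98315)/(2.15*a^2 + 3.14*a + 1.15)^3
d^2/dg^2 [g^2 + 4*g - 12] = 2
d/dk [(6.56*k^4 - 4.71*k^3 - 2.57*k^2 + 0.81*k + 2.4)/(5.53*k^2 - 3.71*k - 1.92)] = (72.5536*k^5 - 99.0591*k^4 - 15.4326*k^3 + 32.185*k^2 - 16.6752*k + 7.3488)/(30.5809*k^4 - 41.0326*k^3 - 7.4711*k^2 + 14.2464*k + 3.6864)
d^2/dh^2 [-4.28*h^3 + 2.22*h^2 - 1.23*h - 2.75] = 4.44 - 25.68*h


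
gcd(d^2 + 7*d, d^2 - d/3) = d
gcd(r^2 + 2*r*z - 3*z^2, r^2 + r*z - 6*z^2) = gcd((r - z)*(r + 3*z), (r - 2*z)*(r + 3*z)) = r + 3*z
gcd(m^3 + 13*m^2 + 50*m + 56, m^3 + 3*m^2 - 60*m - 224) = m^2 + 11*m + 28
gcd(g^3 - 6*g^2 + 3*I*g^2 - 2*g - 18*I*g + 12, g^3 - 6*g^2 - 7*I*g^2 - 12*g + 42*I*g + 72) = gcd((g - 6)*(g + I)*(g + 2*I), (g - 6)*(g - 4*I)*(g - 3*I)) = g - 6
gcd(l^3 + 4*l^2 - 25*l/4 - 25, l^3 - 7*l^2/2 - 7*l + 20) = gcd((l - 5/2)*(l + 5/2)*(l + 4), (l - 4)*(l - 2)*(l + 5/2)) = l + 5/2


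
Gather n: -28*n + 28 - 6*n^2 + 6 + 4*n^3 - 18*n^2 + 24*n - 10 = 4*n^3 - 24*n^2 - 4*n + 24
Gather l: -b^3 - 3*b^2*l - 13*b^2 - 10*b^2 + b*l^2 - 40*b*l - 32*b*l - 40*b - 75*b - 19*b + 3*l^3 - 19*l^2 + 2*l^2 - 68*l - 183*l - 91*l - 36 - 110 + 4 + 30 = -b^3 - 23*b^2 - 134*b + 3*l^3 + l^2*(b - 17) + l*(-3*b^2 - 72*b - 342) - 112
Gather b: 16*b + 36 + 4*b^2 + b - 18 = 4*b^2 + 17*b + 18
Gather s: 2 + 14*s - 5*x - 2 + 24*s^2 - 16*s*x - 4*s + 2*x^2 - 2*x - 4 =24*s^2 + s*(10 - 16*x) + 2*x^2 - 7*x - 4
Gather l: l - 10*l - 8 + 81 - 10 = 63 - 9*l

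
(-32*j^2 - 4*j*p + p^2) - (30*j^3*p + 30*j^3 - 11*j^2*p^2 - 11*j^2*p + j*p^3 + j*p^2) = -30*j^3*p - 30*j^3 + 11*j^2*p^2 + 11*j^2*p - 32*j^2 - j*p^3 - j*p^2 - 4*j*p + p^2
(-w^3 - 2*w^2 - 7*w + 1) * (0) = 0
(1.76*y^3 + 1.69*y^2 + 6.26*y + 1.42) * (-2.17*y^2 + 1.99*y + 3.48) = -3.8192*y^5 - 0.164899999999999*y^4 - 4.0963*y^3 + 15.2572*y^2 + 24.6106*y + 4.9416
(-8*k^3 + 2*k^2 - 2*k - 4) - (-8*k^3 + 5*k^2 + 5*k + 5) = -3*k^2 - 7*k - 9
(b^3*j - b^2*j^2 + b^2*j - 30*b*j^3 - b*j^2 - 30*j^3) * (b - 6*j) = b^4*j - 7*b^3*j^2 + b^3*j - 24*b^2*j^3 - 7*b^2*j^2 + 180*b*j^4 - 24*b*j^3 + 180*j^4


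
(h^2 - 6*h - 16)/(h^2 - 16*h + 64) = (h + 2)/(h - 8)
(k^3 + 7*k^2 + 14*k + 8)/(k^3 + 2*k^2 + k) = (k^2 + 6*k + 8)/(k*(k + 1))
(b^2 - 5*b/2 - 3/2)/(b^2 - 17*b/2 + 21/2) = (2*b^2 - 5*b - 3)/(2*b^2 - 17*b + 21)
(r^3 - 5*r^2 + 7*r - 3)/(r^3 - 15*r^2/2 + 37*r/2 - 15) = 2*(r^2 - 2*r + 1)/(2*r^2 - 9*r + 10)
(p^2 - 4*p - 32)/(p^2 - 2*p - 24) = (p - 8)/(p - 6)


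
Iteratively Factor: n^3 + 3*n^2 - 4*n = (n + 4)*(n^2 - n) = n*(n + 4)*(n - 1)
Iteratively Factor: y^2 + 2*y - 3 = (y + 3)*(y - 1)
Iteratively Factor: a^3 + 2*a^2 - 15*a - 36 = (a - 4)*(a^2 + 6*a + 9) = (a - 4)*(a + 3)*(a + 3)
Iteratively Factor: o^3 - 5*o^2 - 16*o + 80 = (o + 4)*(o^2 - 9*o + 20) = (o - 4)*(o + 4)*(o - 5)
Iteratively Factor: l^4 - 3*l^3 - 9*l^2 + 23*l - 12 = (l - 1)*(l^3 - 2*l^2 - 11*l + 12) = (l - 1)*(l + 3)*(l^2 - 5*l + 4) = (l - 1)^2*(l + 3)*(l - 4)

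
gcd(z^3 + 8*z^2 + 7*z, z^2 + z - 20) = 1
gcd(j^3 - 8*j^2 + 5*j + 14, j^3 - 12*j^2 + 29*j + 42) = j^2 - 6*j - 7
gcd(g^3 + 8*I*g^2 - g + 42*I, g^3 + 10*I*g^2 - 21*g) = g^2 + 10*I*g - 21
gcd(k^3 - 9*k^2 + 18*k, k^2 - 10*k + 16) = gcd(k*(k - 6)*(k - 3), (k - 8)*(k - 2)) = 1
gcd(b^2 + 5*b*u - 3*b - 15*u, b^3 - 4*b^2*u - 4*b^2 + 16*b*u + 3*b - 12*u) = b - 3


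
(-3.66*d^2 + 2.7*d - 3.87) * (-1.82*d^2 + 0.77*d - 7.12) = 6.6612*d^4 - 7.7322*d^3 + 35.1816*d^2 - 22.2039*d + 27.5544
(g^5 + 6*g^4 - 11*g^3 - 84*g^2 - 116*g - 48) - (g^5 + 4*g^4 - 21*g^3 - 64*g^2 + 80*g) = 2*g^4 + 10*g^3 - 20*g^2 - 196*g - 48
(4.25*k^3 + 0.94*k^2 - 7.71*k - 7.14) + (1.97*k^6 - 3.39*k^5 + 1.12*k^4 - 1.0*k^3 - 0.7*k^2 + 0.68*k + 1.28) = 1.97*k^6 - 3.39*k^5 + 1.12*k^4 + 3.25*k^3 + 0.24*k^2 - 7.03*k - 5.86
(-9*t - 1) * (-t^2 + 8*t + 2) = 9*t^3 - 71*t^2 - 26*t - 2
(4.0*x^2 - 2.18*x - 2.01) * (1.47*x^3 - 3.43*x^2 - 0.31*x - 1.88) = 5.88*x^5 - 16.9246*x^4 + 3.2827*x^3 + 0.0500999999999999*x^2 + 4.7215*x + 3.7788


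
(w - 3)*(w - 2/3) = w^2 - 11*w/3 + 2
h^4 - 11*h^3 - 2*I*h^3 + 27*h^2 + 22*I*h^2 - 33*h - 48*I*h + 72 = (h - 8)*(h - 3)*(h - 3*I)*(h + I)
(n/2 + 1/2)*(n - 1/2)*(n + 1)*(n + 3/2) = n^4/2 + 3*n^3/2 + 9*n^2/8 - n/4 - 3/8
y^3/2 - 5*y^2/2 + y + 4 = (y/2 + 1/2)*(y - 4)*(y - 2)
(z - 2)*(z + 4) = z^2 + 2*z - 8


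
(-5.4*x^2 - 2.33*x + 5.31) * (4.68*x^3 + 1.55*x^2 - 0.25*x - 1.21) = -25.272*x^5 - 19.2744*x^4 + 22.5893*x^3 + 15.347*x^2 + 1.4918*x - 6.4251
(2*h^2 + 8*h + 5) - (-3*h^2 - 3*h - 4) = 5*h^2 + 11*h + 9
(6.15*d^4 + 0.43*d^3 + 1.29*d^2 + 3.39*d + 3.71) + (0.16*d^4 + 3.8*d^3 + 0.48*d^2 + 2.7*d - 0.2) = 6.31*d^4 + 4.23*d^3 + 1.77*d^2 + 6.09*d + 3.51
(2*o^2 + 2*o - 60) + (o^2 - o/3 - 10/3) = 3*o^2 + 5*o/3 - 190/3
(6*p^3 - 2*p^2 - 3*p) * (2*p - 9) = 12*p^4 - 58*p^3 + 12*p^2 + 27*p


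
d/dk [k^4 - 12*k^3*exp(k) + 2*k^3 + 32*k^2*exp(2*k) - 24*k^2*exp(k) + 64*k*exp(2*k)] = -12*k^3*exp(k) + 4*k^3 + 64*k^2*exp(2*k) - 60*k^2*exp(k) + 6*k^2 + 192*k*exp(2*k) - 48*k*exp(k) + 64*exp(2*k)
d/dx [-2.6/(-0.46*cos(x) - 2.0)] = 1.196*sin(x)/(0.46*cos(x) + 2.0)^2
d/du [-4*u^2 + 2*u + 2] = 2 - 8*u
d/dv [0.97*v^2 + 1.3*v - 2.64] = 1.94*v + 1.3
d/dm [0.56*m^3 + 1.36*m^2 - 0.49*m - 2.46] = 1.68*m^2 + 2.72*m - 0.49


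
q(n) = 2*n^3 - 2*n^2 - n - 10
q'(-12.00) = 911.00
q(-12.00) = -3742.00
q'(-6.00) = 239.00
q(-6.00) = -508.00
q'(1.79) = 11.06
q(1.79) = -6.73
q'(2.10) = 17.06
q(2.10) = -2.40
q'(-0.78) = 5.77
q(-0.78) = -11.39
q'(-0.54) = 2.91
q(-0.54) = -10.36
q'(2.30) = 21.54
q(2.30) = 1.45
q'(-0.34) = 1.05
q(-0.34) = -9.97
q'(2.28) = 21.07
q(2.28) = 1.03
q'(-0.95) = 8.22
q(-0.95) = -12.57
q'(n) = 6*n^2 - 4*n - 1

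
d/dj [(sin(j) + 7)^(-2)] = -2*cos(j)/(sin(j) + 7)^3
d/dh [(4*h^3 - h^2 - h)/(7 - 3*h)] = (-24*h^3 + 87*h^2 - 14*h - 7)/(9*h^2 - 42*h + 49)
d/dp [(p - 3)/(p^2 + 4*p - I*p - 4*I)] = (p^2 + 4*p - I*p - (p - 3)*(2*p + 4 - I) - 4*I)/(p^2 + 4*p - I*p - 4*I)^2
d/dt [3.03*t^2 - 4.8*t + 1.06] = 6.06*t - 4.8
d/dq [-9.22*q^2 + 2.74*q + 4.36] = 2.74 - 18.44*q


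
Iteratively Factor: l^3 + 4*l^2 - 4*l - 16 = (l + 2)*(l^2 + 2*l - 8) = (l - 2)*(l + 2)*(l + 4)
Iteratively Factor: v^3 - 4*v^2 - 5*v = (v - 5)*(v^2 + v) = v*(v - 5)*(v + 1)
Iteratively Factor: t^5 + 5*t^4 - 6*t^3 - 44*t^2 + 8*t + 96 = (t + 2)*(t^4 + 3*t^3 - 12*t^2 - 20*t + 48) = (t - 2)*(t + 2)*(t^3 + 5*t^2 - 2*t - 24) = (t - 2)*(t + 2)*(t + 3)*(t^2 + 2*t - 8) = (t - 2)*(t + 2)*(t + 3)*(t + 4)*(t - 2)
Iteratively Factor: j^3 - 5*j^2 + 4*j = (j - 4)*(j^2 - j) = (j - 4)*(j - 1)*(j)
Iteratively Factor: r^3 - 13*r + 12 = (r + 4)*(r^2 - 4*r + 3) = (r - 1)*(r + 4)*(r - 3)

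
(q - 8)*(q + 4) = q^2 - 4*q - 32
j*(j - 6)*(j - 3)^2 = j^4 - 12*j^3 + 45*j^2 - 54*j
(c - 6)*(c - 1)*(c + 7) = c^3 - 43*c + 42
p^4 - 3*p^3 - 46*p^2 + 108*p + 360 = (p - 6)*(p - 5)*(p + 2)*(p + 6)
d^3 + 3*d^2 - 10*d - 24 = (d - 3)*(d + 2)*(d + 4)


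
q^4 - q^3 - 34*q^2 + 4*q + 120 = (q - 6)*(q - 2)*(q + 2)*(q + 5)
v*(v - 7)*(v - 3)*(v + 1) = v^4 - 9*v^3 + 11*v^2 + 21*v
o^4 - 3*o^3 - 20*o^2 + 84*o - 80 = (o - 4)*(o - 2)^2*(o + 5)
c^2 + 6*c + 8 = (c + 2)*(c + 4)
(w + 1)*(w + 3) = w^2 + 4*w + 3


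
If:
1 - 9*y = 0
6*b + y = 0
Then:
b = -1/54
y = 1/9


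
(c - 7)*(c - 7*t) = c^2 - 7*c*t - 7*c + 49*t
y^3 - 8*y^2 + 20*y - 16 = (y - 4)*(y - 2)^2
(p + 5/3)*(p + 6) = p^2 + 23*p/3 + 10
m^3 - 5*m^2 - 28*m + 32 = (m - 8)*(m - 1)*(m + 4)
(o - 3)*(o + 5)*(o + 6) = o^3 + 8*o^2 - 3*o - 90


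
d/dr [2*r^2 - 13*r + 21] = 4*r - 13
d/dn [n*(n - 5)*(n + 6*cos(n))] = -n*(n - 5)*(6*sin(n) - 1) + n*(n + 6*cos(n)) + (n - 5)*(n + 6*cos(n))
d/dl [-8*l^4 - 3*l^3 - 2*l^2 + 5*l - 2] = -32*l^3 - 9*l^2 - 4*l + 5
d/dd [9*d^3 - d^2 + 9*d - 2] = 27*d^2 - 2*d + 9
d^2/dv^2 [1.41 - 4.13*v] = 0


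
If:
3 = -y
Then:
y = -3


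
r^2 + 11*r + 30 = (r + 5)*(r + 6)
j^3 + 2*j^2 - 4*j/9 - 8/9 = (j - 2/3)*(j + 2/3)*(j + 2)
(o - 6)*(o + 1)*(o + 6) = o^3 + o^2 - 36*o - 36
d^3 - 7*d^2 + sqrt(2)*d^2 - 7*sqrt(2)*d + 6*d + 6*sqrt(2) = (d - 6)*(d - 1)*(d + sqrt(2))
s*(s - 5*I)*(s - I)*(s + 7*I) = s^4 + I*s^3 + 37*s^2 - 35*I*s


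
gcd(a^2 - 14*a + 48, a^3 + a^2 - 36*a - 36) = a - 6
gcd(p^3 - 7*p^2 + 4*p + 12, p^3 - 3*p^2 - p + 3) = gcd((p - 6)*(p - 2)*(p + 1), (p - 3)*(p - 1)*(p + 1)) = p + 1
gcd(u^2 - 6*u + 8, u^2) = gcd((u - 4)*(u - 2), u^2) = 1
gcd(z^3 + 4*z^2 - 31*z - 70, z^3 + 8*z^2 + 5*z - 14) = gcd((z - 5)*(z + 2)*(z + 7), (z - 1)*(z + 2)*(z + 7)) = z^2 + 9*z + 14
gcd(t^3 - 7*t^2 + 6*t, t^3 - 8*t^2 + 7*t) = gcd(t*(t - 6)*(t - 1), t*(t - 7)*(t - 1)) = t^2 - t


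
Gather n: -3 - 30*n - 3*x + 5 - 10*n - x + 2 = -40*n - 4*x + 4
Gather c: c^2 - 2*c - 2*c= c^2 - 4*c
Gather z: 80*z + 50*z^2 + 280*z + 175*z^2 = 225*z^2 + 360*z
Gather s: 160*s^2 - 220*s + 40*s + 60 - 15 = 160*s^2 - 180*s + 45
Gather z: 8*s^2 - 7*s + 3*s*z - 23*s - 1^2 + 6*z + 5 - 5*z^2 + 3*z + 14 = 8*s^2 - 30*s - 5*z^2 + z*(3*s + 9) + 18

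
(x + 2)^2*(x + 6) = x^3 + 10*x^2 + 28*x + 24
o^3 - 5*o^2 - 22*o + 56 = (o - 7)*(o - 2)*(o + 4)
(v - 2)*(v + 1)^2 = v^3 - 3*v - 2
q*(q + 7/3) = q^2 + 7*q/3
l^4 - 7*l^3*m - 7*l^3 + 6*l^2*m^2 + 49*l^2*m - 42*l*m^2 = l*(l - 7)*(l - 6*m)*(l - m)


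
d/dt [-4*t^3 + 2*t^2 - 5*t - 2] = -12*t^2 + 4*t - 5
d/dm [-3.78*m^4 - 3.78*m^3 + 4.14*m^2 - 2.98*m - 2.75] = -15.12*m^3 - 11.34*m^2 + 8.28*m - 2.98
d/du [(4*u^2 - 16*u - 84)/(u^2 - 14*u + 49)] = -40/(u^2 - 14*u + 49)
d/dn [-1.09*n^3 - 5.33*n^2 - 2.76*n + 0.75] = -3.27*n^2 - 10.66*n - 2.76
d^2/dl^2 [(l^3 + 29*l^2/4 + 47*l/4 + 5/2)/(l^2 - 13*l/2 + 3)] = 10*(157*l^3 - 186*l^2 - 204*l + 628)/(8*l^6 - 156*l^5 + 1086*l^4 - 3133*l^3 + 3258*l^2 - 1404*l + 216)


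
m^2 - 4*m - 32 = (m - 8)*(m + 4)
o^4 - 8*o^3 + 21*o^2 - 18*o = o*(o - 3)^2*(o - 2)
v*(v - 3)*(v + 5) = v^3 + 2*v^2 - 15*v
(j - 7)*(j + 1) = j^2 - 6*j - 7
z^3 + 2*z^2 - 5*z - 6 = (z - 2)*(z + 1)*(z + 3)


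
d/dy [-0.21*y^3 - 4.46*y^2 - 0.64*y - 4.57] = -0.63*y^2 - 8.92*y - 0.64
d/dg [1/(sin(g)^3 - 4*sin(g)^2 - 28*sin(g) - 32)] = (14 - 3*sin(g))*cos(g)/((sin(g) - 8)^2*(sin(g) + 2)^3)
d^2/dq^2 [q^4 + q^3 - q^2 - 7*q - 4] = 12*q^2 + 6*q - 2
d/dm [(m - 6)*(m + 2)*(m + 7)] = 3*m^2 + 6*m - 40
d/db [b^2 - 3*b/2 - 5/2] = 2*b - 3/2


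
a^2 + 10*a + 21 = (a + 3)*(a + 7)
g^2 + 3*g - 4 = (g - 1)*(g + 4)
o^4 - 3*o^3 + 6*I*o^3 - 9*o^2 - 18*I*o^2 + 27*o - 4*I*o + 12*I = (o - 3)*(o + I)^2*(o + 4*I)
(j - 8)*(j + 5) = j^2 - 3*j - 40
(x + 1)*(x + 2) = x^2 + 3*x + 2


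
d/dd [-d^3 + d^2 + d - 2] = -3*d^2 + 2*d + 1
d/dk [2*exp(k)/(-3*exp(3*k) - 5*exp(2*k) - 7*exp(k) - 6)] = (12*exp(3*k) + 10*exp(2*k) - 12)*exp(k)/(9*exp(6*k) + 30*exp(5*k) + 67*exp(4*k) + 106*exp(3*k) + 109*exp(2*k) + 84*exp(k) + 36)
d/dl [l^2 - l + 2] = 2*l - 1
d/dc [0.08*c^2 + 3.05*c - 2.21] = 0.16*c + 3.05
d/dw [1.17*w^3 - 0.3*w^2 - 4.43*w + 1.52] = 3.51*w^2 - 0.6*w - 4.43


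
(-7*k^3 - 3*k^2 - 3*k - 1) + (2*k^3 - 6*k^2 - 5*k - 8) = -5*k^3 - 9*k^2 - 8*k - 9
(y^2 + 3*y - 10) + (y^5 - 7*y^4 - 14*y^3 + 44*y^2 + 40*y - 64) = y^5 - 7*y^4 - 14*y^3 + 45*y^2 + 43*y - 74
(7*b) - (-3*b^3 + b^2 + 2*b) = 3*b^3 - b^2 + 5*b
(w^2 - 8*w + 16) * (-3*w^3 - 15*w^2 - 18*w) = -3*w^5 + 9*w^4 + 54*w^3 - 96*w^2 - 288*w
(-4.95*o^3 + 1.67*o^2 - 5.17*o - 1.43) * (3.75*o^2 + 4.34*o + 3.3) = -18.5625*o^5 - 15.2205*o^4 - 28.4747*o^3 - 22.2893*o^2 - 23.2672*o - 4.719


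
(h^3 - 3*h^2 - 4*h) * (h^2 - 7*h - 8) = h^5 - 10*h^4 + 9*h^3 + 52*h^2 + 32*h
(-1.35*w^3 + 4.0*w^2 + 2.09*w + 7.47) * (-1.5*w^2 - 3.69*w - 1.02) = 2.025*w^5 - 1.0185*w^4 - 16.518*w^3 - 22.9971*w^2 - 29.6961*w - 7.6194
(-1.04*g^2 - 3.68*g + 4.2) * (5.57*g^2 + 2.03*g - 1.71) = -5.7928*g^4 - 22.6088*g^3 + 17.702*g^2 + 14.8188*g - 7.182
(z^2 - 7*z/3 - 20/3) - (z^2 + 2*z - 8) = 4/3 - 13*z/3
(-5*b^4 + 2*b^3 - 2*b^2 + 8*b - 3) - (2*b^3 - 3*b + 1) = -5*b^4 - 2*b^2 + 11*b - 4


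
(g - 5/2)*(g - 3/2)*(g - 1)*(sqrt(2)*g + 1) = sqrt(2)*g^4 - 5*sqrt(2)*g^3 + g^3 - 5*g^2 + 31*sqrt(2)*g^2/4 - 15*sqrt(2)*g/4 + 31*g/4 - 15/4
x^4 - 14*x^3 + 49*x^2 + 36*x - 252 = (x - 7)*(x - 6)*(x - 3)*(x + 2)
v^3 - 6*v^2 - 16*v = v*(v - 8)*(v + 2)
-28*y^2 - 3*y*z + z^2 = (-7*y + z)*(4*y + z)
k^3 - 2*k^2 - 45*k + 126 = (k - 6)*(k - 3)*(k + 7)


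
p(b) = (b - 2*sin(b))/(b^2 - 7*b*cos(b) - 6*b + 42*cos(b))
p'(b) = (1 - 2*cos(b))/(b^2 - 7*b*cos(b) - 6*b + 42*cos(b)) + (b - 2*sin(b))*(-7*b*sin(b) - 2*b + 42*sin(b) + 7*cos(b) + 6)/(b^2 - 7*b*cos(b) - 6*b + 42*cos(b))^2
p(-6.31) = -0.04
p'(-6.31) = -0.01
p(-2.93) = 0.07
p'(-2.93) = -0.07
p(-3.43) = 0.13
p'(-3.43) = -0.20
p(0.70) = -0.02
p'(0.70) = -0.05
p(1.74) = 0.02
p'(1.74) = -0.15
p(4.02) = -0.33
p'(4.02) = -0.47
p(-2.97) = 0.07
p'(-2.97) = -0.07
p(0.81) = -0.03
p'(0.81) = -0.07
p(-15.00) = -0.07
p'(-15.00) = 0.03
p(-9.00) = -0.21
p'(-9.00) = 0.21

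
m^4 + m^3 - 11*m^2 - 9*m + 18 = (m - 3)*(m - 1)*(m + 2)*(m + 3)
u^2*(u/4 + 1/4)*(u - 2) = u^4/4 - u^3/4 - u^2/2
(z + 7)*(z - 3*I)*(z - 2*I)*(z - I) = z^4 + 7*z^3 - 6*I*z^3 - 11*z^2 - 42*I*z^2 - 77*z + 6*I*z + 42*I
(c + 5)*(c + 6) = c^2 + 11*c + 30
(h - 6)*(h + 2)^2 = h^3 - 2*h^2 - 20*h - 24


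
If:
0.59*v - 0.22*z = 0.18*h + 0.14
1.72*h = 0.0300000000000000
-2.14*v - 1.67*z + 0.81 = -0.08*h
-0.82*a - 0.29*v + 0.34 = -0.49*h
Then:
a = 0.32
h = 0.02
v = 0.29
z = 0.12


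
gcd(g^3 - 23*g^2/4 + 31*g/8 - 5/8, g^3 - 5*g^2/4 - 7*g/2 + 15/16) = g - 1/4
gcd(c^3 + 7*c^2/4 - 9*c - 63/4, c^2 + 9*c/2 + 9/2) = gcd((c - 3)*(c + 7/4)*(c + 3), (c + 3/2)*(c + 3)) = c + 3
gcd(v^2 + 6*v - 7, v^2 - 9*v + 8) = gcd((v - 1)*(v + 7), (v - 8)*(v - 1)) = v - 1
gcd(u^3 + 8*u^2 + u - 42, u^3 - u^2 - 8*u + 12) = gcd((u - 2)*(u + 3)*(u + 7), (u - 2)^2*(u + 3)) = u^2 + u - 6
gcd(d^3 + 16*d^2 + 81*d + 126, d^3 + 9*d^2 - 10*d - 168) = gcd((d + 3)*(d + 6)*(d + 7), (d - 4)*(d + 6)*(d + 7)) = d^2 + 13*d + 42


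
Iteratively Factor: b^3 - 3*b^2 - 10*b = (b)*(b^2 - 3*b - 10) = b*(b - 5)*(b + 2)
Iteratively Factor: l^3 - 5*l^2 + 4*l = (l - 1)*(l^2 - 4*l) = l*(l - 1)*(l - 4)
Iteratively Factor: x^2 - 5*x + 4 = (x - 1)*(x - 4)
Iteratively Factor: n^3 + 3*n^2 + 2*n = (n + 2)*(n^2 + n) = n*(n + 2)*(n + 1)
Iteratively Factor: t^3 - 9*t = (t + 3)*(t^2 - 3*t) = (t - 3)*(t + 3)*(t)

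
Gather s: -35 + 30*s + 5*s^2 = 5*s^2 + 30*s - 35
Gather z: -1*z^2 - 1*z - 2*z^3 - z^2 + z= -2*z^3 - 2*z^2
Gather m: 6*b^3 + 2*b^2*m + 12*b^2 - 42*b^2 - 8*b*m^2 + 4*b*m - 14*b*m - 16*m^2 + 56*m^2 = 6*b^3 - 30*b^2 + m^2*(40 - 8*b) + m*(2*b^2 - 10*b)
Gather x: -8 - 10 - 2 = -20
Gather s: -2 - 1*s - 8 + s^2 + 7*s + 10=s^2 + 6*s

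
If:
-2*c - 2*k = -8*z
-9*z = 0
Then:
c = -k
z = 0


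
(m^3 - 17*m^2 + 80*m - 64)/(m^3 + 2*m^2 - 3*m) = (m^2 - 16*m + 64)/(m*(m + 3))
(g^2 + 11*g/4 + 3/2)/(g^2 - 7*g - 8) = (4*g^2 + 11*g + 6)/(4*(g^2 - 7*g - 8))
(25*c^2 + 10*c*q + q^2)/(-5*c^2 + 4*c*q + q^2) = (5*c + q)/(-c + q)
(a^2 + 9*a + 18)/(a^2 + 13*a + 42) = (a + 3)/(a + 7)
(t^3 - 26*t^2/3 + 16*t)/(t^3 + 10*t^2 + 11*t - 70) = t*(3*t^2 - 26*t + 48)/(3*(t^3 + 10*t^2 + 11*t - 70))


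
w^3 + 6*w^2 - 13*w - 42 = (w - 3)*(w + 2)*(w + 7)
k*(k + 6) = k^2 + 6*k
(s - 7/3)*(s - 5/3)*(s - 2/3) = s^3 - 14*s^2/3 + 59*s/9 - 70/27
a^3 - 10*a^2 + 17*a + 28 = (a - 7)*(a - 4)*(a + 1)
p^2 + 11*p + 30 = (p + 5)*(p + 6)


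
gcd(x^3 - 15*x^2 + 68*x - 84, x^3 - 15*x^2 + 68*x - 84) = x^3 - 15*x^2 + 68*x - 84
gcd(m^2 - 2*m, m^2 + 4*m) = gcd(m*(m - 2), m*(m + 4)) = m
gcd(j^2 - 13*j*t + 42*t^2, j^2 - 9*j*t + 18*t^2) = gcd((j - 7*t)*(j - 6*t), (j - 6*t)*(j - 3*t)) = -j + 6*t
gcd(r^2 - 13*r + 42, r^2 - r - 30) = r - 6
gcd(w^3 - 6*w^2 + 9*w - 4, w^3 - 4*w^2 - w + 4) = w^2 - 5*w + 4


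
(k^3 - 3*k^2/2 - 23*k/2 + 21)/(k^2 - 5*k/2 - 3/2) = (2*k^2 + 3*k - 14)/(2*k + 1)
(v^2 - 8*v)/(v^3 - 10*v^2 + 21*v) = (v - 8)/(v^2 - 10*v + 21)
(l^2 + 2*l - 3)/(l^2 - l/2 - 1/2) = 2*(l + 3)/(2*l + 1)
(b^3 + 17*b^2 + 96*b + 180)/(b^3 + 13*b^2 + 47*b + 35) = (b^2 + 12*b + 36)/(b^2 + 8*b + 7)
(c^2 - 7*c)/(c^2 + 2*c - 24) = c*(c - 7)/(c^2 + 2*c - 24)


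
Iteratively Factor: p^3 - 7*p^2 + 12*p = (p)*(p^2 - 7*p + 12) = p*(p - 4)*(p - 3)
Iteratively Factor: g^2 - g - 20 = (g - 5)*(g + 4)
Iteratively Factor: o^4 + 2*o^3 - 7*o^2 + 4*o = (o)*(o^3 + 2*o^2 - 7*o + 4) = o*(o - 1)*(o^2 + 3*o - 4) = o*(o - 1)^2*(o + 4)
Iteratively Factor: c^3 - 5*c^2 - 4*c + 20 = (c - 5)*(c^2 - 4) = (c - 5)*(c + 2)*(c - 2)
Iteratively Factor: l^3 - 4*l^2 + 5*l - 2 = (l - 1)*(l^2 - 3*l + 2) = (l - 2)*(l - 1)*(l - 1)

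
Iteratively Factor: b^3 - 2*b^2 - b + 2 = (b - 1)*(b^2 - b - 2) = (b - 2)*(b - 1)*(b + 1)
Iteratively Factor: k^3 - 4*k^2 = (k)*(k^2 - 4*k) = k*(k - 4)*(k)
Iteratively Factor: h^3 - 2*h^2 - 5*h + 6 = (h - 1)*(h^2 - h - 6) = (h - 1)*(h + 2)*(h - 3)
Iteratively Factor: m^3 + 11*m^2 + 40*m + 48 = (m + 4)*(m^2 + 7*m + 12) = (m + 4)^2*(m + 3)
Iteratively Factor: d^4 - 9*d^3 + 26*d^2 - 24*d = (d - 3)*(d^3 - 6*d^2 + 8*d) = (d - 4)*(d - 3)*(d^2 - 2*d) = (d - 4)*(d - 3)*(d - 2)*(d)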